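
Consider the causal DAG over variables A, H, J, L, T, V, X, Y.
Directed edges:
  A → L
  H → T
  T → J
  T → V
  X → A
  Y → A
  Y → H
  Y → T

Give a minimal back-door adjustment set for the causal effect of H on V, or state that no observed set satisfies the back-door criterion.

H→V: minimal back-door set {Y}.

desc(H)\{H}={J,T,V}; candidates ⊆ {A,L,X,Y}.
size 0: {}; under {} H still reaches {A,J,L,T,V,Y} ∋ V.
{Y}: H⊥V given {Y} in G with H→· removed — back-door holds.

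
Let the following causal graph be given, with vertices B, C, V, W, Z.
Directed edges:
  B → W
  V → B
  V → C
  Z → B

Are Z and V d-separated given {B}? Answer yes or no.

No — Z and V are d-connected given {B}.

Bayes-Ball from Z | {B} reaches {C,V}.
V ∈ reach(Z|{B}) ⇒ Z ⊥̸ V | {B}.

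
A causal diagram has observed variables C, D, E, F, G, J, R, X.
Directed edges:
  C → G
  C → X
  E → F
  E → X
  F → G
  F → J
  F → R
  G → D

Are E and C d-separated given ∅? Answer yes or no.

Bayes-Ball from E | ∅ reaches {D,F,G,J,R,X}.
C ∉ reach(E|∅) ⇒ E ⊥ C | ∅.

Yes — E ⊥ C | ∅.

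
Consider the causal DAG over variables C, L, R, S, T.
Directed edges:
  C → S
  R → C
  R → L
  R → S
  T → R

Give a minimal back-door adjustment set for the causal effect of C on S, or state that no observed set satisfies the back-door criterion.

desc(C)\{C}={S}; candidates ⊆ {L,R,T}.
size 0: {}; under {} C still reaches {L,R,S,T} ∋ S.
{R}: C⊥S given {R} in G with C→· removed — back-door holds.

C→S: minimal back-door set {R}.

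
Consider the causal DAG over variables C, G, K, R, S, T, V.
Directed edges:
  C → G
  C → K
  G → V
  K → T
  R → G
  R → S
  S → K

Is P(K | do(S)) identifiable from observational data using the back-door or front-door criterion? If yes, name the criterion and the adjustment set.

desc(S)\{S}={K,T}; candidates ⊆ {C,G,R,V}.
∅: S⊥K given ∅ in G with S→· removed — back-door holds.
P(K|do(S)) = P(K|S) — no adjustment needed.

P(K|do(S)): backdoor, adjust for ∅.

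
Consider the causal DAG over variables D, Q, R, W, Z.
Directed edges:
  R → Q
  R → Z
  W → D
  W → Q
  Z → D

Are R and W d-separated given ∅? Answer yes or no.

Bayes-Ball from R | ∅ reaches {D,Q,Z}.
W ∉ reach(R|∅) ⇒ R ⊥ W | ∅.

Yes — R ⊥ W | ∅.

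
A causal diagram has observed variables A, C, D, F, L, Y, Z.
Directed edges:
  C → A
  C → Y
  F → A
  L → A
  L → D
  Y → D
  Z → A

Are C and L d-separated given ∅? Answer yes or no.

Yes — C ⊥ L | ∅.

Bayes-Ball from C | ∅ reaches {A,D,Y}.
L ∉ reach(C|∅) ⇒ C ⊥ L | ∅.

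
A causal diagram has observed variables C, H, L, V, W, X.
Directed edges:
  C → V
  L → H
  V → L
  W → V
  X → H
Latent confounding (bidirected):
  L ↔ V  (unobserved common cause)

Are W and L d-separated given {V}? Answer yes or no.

Bayes-Ball from W | {V} reaches {C,H,L}.
L ∈ reach(W|{V}) ⇒ W ⊥̸ L | {V}.

No — W and L are d-connected given {V}.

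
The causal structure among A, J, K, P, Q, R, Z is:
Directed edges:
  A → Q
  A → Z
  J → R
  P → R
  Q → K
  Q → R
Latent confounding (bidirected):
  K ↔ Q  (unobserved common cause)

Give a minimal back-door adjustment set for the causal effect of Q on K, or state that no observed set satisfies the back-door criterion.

Q→K: no observed back-door set.

desc(Q)\{Q}={K,R}; candidates ⊆ {A,J,P,Z}.
Q↔K: latent back-door arc(s) into Q.
size 0: {}; under {} Q still reaches {A,K,Z} ∋ K.
size 1: {A}, {J}, {P} …(+1); under {A} Q still reaches {K} ∋ K.
size 2: {A,J}, {A,P}, {A,Z} …(+3); under {A,J} Q still reaches {K} ∋ K.
Q↔K cannot be blocked by any observed set — no back-door set.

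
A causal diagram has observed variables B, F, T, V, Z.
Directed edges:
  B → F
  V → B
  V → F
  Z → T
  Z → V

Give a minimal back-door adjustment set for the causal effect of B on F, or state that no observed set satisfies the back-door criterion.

B→F: minimal back-door set {V}.

desc(B)\{B}={F}; candidates ⊆ {T,V,Z}.
size 0: {}; under {} B still reaches {F,T,V,Z} ∋ F.
{V}: B⊥F given {V} in G with B→· removed — back-door holds.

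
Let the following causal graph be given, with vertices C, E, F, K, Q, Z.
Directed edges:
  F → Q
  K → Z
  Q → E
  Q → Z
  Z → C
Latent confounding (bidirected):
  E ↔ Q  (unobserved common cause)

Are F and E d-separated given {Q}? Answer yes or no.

No — F and E are d-connected given {Q}.

Bayes-Ball from F | {Q} reaches {E}.
E ∈ reach(F|{Q}) ⇒ F ⊥̸ E | {Q}.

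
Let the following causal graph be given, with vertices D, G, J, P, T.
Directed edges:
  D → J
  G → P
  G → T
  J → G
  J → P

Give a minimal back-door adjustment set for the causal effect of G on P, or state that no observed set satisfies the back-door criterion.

desc(G)\{G}={P,T}; candidates ⊆ {D,J}.
size 0: {}; under {} G still reaches {D,J,P} ∋ P.
{J}: G⊥P given {J} in G with G→· removed — back-door holds.

G→P: minimal back-door set {J}.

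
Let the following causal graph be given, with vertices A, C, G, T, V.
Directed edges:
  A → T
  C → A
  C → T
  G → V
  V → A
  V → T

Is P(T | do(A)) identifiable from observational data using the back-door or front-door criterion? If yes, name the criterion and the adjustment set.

P(T|do(A)): backdoor, adjust for {C, V}.

desc(A)\{A}={T}; candidates ⊆ {C,G,V}.
size 0: {}; under {} A still reaches {C,G,T,V} ∋ T.
size 1: {C}, {G}, {V}; under {C} A still reaches {G,T,V} ∋ T.
{C,V}: A⊥T given {C,V} in G with A→· removed — back-door holds.
P(T|do(A)) = Σ_{C,V} P(T|A,C,V)·P(C,V).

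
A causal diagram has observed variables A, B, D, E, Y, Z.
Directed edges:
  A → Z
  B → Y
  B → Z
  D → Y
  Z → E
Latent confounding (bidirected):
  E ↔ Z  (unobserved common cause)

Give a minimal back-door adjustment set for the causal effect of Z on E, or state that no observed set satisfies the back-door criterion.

Z→E: no observed back-door set.

desc(Z)\{Z}={E}; candidates ⊆ {A,B,D,Y}.
Z↔E: latent back-door arc(s) into Z.
size 0: {}; under {} Z still reaches {A,B,E,Y} ∋ E.
size 1: {A}, {B}, {D} …(+1); under {A} Z still reaches {B,E,Y} ∋ E.
size 2: {A,B}, {A,D}, {A,Y} …(+3); under {A,B} Z still reaches {E} ∋ E.
Z↔E cannot be blocked by any observed set — no back-door set.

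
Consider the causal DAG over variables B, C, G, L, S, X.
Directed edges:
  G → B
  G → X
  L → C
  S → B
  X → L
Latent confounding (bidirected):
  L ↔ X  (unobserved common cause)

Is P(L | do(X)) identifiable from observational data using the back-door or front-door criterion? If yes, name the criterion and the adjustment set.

P(L|do(X)): not identifiable (no BD/FD set).

desc(X)\{X}={C,L}; candidates ⊆ {B,G,S}.
X↔L: latent back-door arc(s) into X.
size 0: {}; under {} X still reaches {B,C,G,L} ∋ L.
size 1: {B}, {G}, {S}; under {B} X still reaches {C,G,L,S} ∋ L.
size 2: {B,G}, {B,S}, {G,S}; under {B,G} X still reaches {C,L} ∋ L.
X↔L cannot be blocked by any observed set — no back-door set.
No mediator lies on a directed X→…→L path.
Neither criterion identifies P(L|do(X)) in this graph.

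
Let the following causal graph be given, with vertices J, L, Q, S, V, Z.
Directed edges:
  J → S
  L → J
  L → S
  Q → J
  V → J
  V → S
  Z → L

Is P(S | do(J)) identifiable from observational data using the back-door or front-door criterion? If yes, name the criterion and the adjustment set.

desc(J)\{J}={S}; candidates ⊆ {L,Q,V,Z}.
size 0: {}; under {} J still reaches {L,Q,S,V,Z} ∋ S.
size 1: {L}, {Q}, {V} …(+1); under {L} J still reaches {Q,S,V} ∋ S.
{L,V}: J⊥S given {L,V} in G with J→· removed — back-door holds.
P(S|do(J)) = Σ_{L,V} P(S|J,L,V)·P(L,V).

P(S|do(J)): backdoor, adjust for {L, V}.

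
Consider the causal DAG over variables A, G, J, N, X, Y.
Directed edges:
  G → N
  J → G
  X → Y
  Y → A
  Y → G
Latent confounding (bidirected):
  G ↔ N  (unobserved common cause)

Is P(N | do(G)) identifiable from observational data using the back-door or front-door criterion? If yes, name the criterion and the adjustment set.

P(N|do(G)): not identifiable (no BD/FD set).

desc(G)\{G}={N}; candidates ⊆ {A,J,X,Y}.
G↔N: latent back-door arc(s) into G.
size 0: {}; under {} G still reaches {A,J,N,X,Y} ∋ N.
size 1: {A}, {J}, {X} …(+1); under {A} G still reaches {J,N,X,Y} ∋ N.
size 2: {A,J}, {A,X}, {A,Y} …(+3); under {A,J} G still reaches {N,X,Y} ∋ N.
G↔N cannot be blocked by any observed set — no back-door set.
No mediator lies on a directed G→…→N path.
Neither criterion identifies P(N|do(G)) in this graph.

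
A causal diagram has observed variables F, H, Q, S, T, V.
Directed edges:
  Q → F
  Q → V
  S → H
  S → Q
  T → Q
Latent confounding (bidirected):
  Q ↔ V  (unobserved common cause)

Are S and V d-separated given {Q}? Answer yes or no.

No — S and V are d-connected given {Q}.

Bayes-Ball from S | {Q} reaches {H,T,V}.
V ∈ reach(S|{Q}) ⇒ S ⊥̸ V | {Q}.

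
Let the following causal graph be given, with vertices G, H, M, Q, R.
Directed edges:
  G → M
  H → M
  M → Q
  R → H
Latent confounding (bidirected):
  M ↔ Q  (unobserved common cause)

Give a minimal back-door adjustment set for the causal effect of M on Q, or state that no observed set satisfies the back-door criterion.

M→Q: no observed back-door set.

desc(M)\{M}={Q}; candidates ⊆ {G,H,R}.
M↔Q: latent back-door arc(s) into M.
size 0: {}; under {} M still reaches {G,H,Q,R} ∋ Q.
size 1: {G}, {H}, {R}; under {G} M still reaches {H,Q,R} ∋ Q.
size 2: {G,H}, {G,R}, {H,R}; under {G,H} M still reaches {Q} ∋ Q.
M↔Q cannot be blocked by any observed set — no back-door set.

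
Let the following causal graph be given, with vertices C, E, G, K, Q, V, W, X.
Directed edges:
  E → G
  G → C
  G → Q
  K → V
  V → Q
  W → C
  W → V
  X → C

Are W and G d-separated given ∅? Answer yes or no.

Yes — W ⊥ G | ∅.

Bayes-Ball from W | ∅ reaches {C,Q,V}.
G ∉ reach(W|∅) ⇒ W ⊥ G | ∅.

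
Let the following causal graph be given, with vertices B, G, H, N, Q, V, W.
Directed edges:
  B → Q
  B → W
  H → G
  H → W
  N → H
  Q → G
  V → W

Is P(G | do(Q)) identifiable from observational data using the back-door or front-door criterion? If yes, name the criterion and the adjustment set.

desc(Q)\{Q}={G}; candidates ⊆ {B,H,N,V,W}.
∅: Q⊥G given ∅ in G with Q→· removed — back-door holds.
P(G|do(Q)) = P(G|Q) — no adjustment needed.

P(G|do(Q)): backdoor, adjust for ∅.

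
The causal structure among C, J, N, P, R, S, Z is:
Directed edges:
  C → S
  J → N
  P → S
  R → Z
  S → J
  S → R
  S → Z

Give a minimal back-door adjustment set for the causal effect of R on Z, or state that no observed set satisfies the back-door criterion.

R→Z: minimal back-door set {S}.

desc(R)\{R}={Z}; candidates ⊆ {C,J,N,P,S}.
size 0: {}; under {} R still reaches {C,J,N,P,S,Z} ∋ Z.
{S}: R⊥Z given {S} in G with R→· removed — back-door holds.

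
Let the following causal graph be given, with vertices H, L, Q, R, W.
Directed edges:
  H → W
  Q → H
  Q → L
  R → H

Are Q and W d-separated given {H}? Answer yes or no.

Bayes-Ball from Q | {H} reaches {L,R}.
W ∉ reach(Q|{H}) ⇒ Q ⊥ W | {H}.

Yes — Q ⊥ W | {H}.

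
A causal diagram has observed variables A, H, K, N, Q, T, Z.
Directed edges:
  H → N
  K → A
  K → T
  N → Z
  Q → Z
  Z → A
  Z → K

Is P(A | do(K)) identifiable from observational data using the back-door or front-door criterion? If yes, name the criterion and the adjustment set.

desc(K)\{K}={A,T}; candidates ⊆ {H,N,Q,Z}.
size 0: {}; under {} K still reaches {A,H,N,Q,Z} ∋ A.
{Z}: K⊥A given {Z} in G with K→· removed — back-door holds.
P(A|do(K)) = Σ_{Z} P(A|K,Z)·P(Z).

P(A|do(K)): backdoor, adjust for {Z}.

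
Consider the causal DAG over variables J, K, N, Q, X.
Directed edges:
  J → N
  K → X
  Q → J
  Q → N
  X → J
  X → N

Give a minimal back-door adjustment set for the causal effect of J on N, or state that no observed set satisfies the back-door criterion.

desc(J)\{J}={N}; candidates ⊆ {K,Q,X}.
size 0: {}; under {} J still reaches {K,N,Q,X} ∋ N.
size 1: {K}, {Q}, {X}; under {K} J still reaches {N,Q,X} ∋ N.
{Q,X}: J⊥N given {Q,X} in G with J→· removed — back-door holds.

J→N: minimal back-door set {Q, X}.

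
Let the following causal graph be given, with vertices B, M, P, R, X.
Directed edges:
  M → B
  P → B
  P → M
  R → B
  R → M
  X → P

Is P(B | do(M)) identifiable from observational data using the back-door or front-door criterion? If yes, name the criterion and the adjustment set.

P(B|do(M)): backdoor, adjust for {P, R}.

desc(M)\{M}={B}; candidates ⊆ {P,R,X}.
size 0: {}; under {} M still reaches {B,P,R,X} ∋ B.
size 1: {P}, {R}, {X}; under {P} M still reaches {B,R} ∋ B.
{P,R}: M⊥B given {P,R} in G with M→· removed — back-door holds.
P(B|do(M)) = Σ_{P,R} P(B|M,P,R)·P(P,R).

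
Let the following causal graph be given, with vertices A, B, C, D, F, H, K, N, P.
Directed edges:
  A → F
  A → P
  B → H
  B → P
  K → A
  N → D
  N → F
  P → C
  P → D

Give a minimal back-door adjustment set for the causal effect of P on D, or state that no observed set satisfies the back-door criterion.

desc(P)\{P}={C,D}; candidates ⊆ {A,B,F,H,K,N}.
∅: P⊥D given ∅ in G with P→· removed — back-door holds.

P→D: minimal back-door set ∅.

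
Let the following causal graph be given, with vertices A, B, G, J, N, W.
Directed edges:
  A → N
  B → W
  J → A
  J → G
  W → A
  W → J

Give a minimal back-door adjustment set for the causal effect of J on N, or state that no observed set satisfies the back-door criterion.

J→N: minimal back-door set {W}.

desc(J)\{J}={A,G,N}; candidates ⊆ {B,W}.
size 0: {}; under {} J still reaches {A,B,N,W} ∋ N.
{W}: J⊥N given {W} in G with J→· removed — back-door holds.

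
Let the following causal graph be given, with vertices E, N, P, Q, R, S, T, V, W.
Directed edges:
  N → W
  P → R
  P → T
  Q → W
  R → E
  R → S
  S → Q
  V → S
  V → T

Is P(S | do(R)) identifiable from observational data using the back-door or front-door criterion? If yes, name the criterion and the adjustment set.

P(S|do(R)): backdoor, adjust for ∅.

desc(R)\{R}={E,Q,S,W}; candidates ⊆ {N,P,T,V}.
∅: R⊥S given ∅ in G with R→· removed — back-door holds.
P(S|do(R)) = P(S|R) — no adjustment needed.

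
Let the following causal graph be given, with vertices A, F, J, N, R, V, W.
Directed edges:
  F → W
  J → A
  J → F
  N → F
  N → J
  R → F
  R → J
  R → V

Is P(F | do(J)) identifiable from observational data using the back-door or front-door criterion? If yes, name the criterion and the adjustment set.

desc(J)\{J}={A,F,W}; candidates ⊆ {N,R,V}.
size 0: {}; under {} J still reaches {F,N,R,V,W} ∋ F.
size 1: {N}, {R}, {V}; under {N} J still reaches {F,R,V,W} ∋ F.
{N,R}: J⊥F given {N,R} in G with J→· removed — back-door holds.
P(F|do(J)) = Σ_{N,R} P(F|J,N,R)·P(N,R).

P(F|do(J)): backdoor, adjust for {N, R}.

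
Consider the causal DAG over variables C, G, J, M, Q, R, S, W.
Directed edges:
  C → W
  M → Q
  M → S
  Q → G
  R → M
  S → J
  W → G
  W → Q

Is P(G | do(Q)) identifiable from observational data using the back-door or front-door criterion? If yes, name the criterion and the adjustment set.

desc(Q)\{Q}={G}; candidates ⊆ {C,J,M,R,S,W}.
size 0: {}; under {} Q still reaches {C,G,J,M,R,S,W} ∋ G.
{W}: Q⊥G given {W} in G with Q→· removed — back-door holds.
P(G|do(Q)) = Σ_{W} P(G|Q,W)·P(W).

P(G|do(Q)): backdoor, adjust for {W}.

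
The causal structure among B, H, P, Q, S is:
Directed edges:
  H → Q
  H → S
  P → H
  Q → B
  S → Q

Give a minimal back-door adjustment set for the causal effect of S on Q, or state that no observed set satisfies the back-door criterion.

S→Q: minimal back-door set {H}.

desc(S)\{S}={B,Q}; candidates ⊆ {H,P}.
size 0: {}; under {} S still reaches {B,H,P,Q} ∋ Q.
{H}: S⊥Q given {H} in G with S→· removed — back-door holds.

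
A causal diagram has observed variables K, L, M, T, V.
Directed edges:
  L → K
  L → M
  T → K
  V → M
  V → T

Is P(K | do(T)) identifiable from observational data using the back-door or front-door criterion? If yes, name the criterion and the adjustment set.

desc(T)\{T}={K}; candidates ⊆ {L,M,V}.
∅: T⊥K given ∅ in G with T→· removed — back-door holds.
P(K|do(T)) = P(K|T) — no adjustment needed.

P(K|do(T)): backdoor, adjust for ∅.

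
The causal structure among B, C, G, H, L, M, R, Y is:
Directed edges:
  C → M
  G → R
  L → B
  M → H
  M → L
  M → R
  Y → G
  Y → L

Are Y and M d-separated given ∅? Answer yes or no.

Yes — Y ⊥ M | ∅.

Bayes-Ball from Y | ∅ reaches {B,G,L,R}.
M ∉ reach(Y|∅) ⇒ Y ⊥ M | ∅.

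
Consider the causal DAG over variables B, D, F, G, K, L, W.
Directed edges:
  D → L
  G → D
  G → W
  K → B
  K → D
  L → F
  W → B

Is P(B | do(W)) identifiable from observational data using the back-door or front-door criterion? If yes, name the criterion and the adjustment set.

P(B|do(W)): backdoor, adjust for ∅.

desc(W)\{W}={B}; candidates ⊆ {D,F,G,K,L}.
∅: W⊥B given ∅ in G with W→· removed — back-door holds.
P(B|do(W)) = P(B|W) — no adjustment needed.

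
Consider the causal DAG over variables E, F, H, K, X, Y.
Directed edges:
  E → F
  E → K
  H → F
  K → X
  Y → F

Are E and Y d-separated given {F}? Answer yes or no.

No — E and Y are d-connected given {F}.

Bayes-Ball from E | {F} reaches {H,K,X,Y}.
Y ∈ reach(E|{F}) ⇒ E ⊥̸ Y | {F}.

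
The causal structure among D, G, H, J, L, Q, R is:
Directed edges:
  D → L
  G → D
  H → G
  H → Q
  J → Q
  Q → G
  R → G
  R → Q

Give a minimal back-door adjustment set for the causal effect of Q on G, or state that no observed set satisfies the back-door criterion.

desc(Q)\{Q}={D,G,L}; candidates ⊆ {H,J,R}.
size 0: {}; under {} Q still reaches {D,G,H,J,L,R} ∋ G.
size 1: {H}, {J}, {R}; under {H} Q still reaches {D,G,J,L,R} ∋ G.
{H,R}: Q⊥G given {H,R} in G with Q→· removed — back-door holds.

Q→G: minimal back-door set {H, R}.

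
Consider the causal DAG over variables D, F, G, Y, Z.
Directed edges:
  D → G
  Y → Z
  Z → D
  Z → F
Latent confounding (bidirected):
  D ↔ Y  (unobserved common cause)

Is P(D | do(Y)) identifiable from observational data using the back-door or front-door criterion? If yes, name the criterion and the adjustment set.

desc(Y)\{Y}={D,F,G,Z}; candidates ⊆ {—}.
Y↔D: latent back-door arc(s) into Y.
size 0: {}; under {} Y still reaches {D,G} ∋ D.
Y↔D cannot be blocked by any observed set — no back-door set.
{Z}: (i) intercepts every directed Y→D path; (ii) no back-door Y→{Z}; (iii) {Y} blocks every back-door {Z}→D. Front-door holds.
P(D|do(Y)) = Σ_{Z} P(Z|Y) Σ_{Y'} P(D|Z,Y')P(Y').

P(D|do(Y)): frontdoor, adjust for {Z}.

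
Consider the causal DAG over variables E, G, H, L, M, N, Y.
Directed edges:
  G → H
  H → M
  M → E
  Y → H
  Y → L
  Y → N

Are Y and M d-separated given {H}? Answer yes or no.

Bayes-Ball from Y | {H} reaches {G,L,N}.
M ∉ reach(Y|{H}) ⇒ Y ⊥ M | {H}.

Yes — Y ⊥ M | {H}.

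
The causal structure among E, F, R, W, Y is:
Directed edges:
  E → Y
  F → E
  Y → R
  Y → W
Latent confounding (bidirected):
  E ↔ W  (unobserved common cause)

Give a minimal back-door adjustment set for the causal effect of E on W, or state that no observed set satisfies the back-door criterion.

desc(E)\{E}={R,W,Y}; candidates ⊆ {F}.
E↔W: latent back-door arc(s) into E.
size 0: {}; under {} E still reaches {F,W} ∋ W.
size 1: {F}; under {F} E still reaches {W} ∋ W.
E↔W cannot be blocked by any observed set — no back-door set.

E→W: no observed back-door set.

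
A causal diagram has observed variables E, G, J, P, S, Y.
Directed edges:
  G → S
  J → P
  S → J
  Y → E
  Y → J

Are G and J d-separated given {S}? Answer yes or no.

Yes — G ⊥ J | {S}.

Bayes-Ball from G | {S} reaches ∅.
J ∉ reach(G|{S}) ⇒ G ⊥ J | {S}.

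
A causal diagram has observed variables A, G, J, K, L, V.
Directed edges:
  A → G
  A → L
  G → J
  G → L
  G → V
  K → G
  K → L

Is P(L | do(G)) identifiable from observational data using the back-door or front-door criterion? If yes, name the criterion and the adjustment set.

desc(G)\{G}={J,L,V}; candidates ⊆ {A,K}.
size 0: {}; under {} G still reaches {A,K,L} ∋ L.
size 1: {A}, {K}; under {A} G still reaches {K,L} ∋ L.
{A,K}: G⊥L given {A,K} in G with G→· removed — back-door holds.
P(L|do(G)) = Σ_{A,K} P(L|G,A,K)·P(A,K).

P(L|do(G)): backdoor, adjust for {A, K}.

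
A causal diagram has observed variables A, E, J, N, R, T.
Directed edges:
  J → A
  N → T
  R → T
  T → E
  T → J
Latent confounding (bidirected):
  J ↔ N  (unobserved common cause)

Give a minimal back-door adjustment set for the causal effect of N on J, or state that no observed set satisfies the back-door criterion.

desc(N)\{N}={A,E,J,T}; candidates ⊆ {R}.
N↔J: latent back-door arc(s) into N.
size 0: {}; under {} N still reaches {A,J} ∋ J.
size 1: {R}; under {R} N still reaches {A,J} ∋ J.
N↔J cannot be blocked by any observed set — no back-door set.

N→J: no observed back-door set.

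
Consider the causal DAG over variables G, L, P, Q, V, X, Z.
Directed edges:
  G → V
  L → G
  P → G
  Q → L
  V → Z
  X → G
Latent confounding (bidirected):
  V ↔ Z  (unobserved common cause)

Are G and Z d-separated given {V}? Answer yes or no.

Bayes-Ball from G | {V} reaches {L,P,Q,X,Z}.
Z ∈ reach(G|{V}) ⇒ G ⊥̸ Z | {V}.

No — G and Z are d-connected given {V}.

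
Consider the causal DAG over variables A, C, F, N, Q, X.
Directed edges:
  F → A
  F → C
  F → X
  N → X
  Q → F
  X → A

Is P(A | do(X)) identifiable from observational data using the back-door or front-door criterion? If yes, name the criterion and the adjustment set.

desc(X)\{X}={A}; candidates ⊆ {C,F,N,Q}.
size 0: {}; under {} X still reaches {A,C,F,N,Q} ∋ A.
{F}: X⊥A given {F} in G with X→· removed — back-door holds.
P(A|do(X)) = Σ_{F} P(A|X,F)·P(F).

P(A|do(X)): backdoor, adjust for {F}.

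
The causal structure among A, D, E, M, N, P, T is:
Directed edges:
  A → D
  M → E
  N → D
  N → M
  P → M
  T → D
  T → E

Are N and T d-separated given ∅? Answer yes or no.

Yes — N ⊥ T | ∅.

Bayes-Ball from N | ∅ reaches {D,E,M}.
T ∉ reach(N|∅) ⇒ N ⊥ T | ∅.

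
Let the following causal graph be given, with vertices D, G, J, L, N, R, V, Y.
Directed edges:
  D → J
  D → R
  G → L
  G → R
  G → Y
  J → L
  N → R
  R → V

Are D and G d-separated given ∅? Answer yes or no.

Yes — D ⊥ G | ∅.

Bayes-Ball from D | ∅ reaches {J,L,R,V}.
G ∉ reach(D|∅) ⇒ D ⊥ G | ∅.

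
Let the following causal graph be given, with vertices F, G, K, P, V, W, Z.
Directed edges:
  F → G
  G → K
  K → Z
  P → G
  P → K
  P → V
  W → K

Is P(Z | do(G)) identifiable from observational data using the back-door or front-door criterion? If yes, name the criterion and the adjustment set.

P(Z|do(G)): backdoor, adjust for {P}.

desc(G)\{G}={K,Z}; candidates ⊆ {F,P,V,W}.
size 0: {}; under {} G still reaches {F,K,P,V,Z} ∋ Z.
{P}: G⊥Z given {P} in G with G→· removed — back-door holds.
P(Z|do(G)) = Σ_{P} P(Z|G,P)·P(P).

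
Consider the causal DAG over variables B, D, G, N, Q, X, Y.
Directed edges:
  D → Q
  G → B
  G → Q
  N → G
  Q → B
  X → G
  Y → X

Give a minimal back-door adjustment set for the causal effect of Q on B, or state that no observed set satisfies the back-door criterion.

desc(Q)\{Q}={B}; candidates ⊆ {D,G,N,X,Y}.
size 0: {}; under {} Q still reaches {B,D,G,N,X,Y} ∋ B.
{G}: Q⊥B given {G} in G with Q→· removed — back-door holds.

Q→B: minimal back-door set {G}.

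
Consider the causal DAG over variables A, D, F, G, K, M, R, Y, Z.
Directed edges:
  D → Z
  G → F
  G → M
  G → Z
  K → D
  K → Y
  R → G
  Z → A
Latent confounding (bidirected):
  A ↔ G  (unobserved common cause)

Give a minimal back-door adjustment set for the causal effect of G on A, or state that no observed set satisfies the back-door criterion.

desc(G)\{G}={A,F,M,Z}; candidates ⊆ {D,K,R,Y}.
G↔A: latent back-door arc(s) into G.
size 0: {}; under {} G still reaches {A,R} ∋ A.
size 1: {D}, {K}, {R} …(+1); under {D} G still reaches {A,R} ∋ A.
size 2: {D,K}, {D,R}, {D,Y} …(+3); under {D,K} G still reaches {A,R} ∋ A.
G↔A cannot be blocked by any observed set — no back-door set.

G→A: no observed back-door set.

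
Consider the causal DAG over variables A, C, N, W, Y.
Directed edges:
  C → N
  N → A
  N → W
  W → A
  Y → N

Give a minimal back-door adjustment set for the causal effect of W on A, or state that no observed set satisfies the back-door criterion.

W→A: minimal back-door set {N}.

desc(W)\{W}={A}; candidates ⊆ {C,N,Y}.
size 0: {}; under {} W still reaches {A,C,N,Y} ∋ A.
{N}: W⊥A given {N} in G with W→· removed — back-door holds.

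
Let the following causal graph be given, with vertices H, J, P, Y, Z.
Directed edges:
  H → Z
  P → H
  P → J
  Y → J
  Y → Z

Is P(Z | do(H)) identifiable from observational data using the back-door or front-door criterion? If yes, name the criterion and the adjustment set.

P(Z|do(H)): backdoor, adjust for ∅.

desc(H)\{H}={Z}; candidates ⊆ {J,P,Y}.
∅: H⊥Z given ∅ in G with H→· removed — back-door holds.
P(Z|do(H)) = P(Z|H) — no adjustment needed.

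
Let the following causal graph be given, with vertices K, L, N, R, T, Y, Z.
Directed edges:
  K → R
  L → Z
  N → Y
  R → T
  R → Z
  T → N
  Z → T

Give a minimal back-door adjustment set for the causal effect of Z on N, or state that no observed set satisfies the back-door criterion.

Z→N: minimal back-door set {R}.

desc(Z)\{Z}={N,T,Y}; candidates ⊆ {K,L,R}.
size 0: {}; under {} Z still reaches {K,L,N,R,T,Y} ∋ N.
{R}: Z⊥N given {R} in G with Z→· removed — back-door holds.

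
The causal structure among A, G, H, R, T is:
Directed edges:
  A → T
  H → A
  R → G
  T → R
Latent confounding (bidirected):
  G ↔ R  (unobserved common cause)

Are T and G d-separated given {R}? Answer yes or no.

Bayes-Ball from T | {R} reaches {A,G,H}.
G ∈ reach(T|{R}) ⇒ T ⊥̸ G | {R}.

No — T and G are d-connected given {R}.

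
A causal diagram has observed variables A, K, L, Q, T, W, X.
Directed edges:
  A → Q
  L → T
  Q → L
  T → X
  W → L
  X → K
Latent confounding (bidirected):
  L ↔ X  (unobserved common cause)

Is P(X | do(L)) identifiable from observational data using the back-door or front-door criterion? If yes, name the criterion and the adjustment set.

desc(L)\{L}={K,T,X}; candidates ⊆ {A,Q,W}.
L↔X: latent back-door arc(s) into L.
size 0: {}; under {} L still reaches {A,K,Q,W,X} ∋ X.
size 1: {A}, {Q}, {W}; under {A} L still reaches {K,Q,W,X} ∋ X.
size 2: {A,Q}, {A,W}, {Q,W}; under {A,Q} L still reaches {K,W,X} ∋ X.
L↔X cannot be blocked by any observed set — no back-door set.
{T}: (i) intercepts every directed L→X path; (ii) no back-door L→{T}; (iii) {L} blocks every back-door {T}→X. Front-door holds.
P(X|do(L)) = Σ_{T} P(T|L) Σ_{L'} P(X|T,L')P(L').

P(X|do(L)): frontdoor, adjust for {T}.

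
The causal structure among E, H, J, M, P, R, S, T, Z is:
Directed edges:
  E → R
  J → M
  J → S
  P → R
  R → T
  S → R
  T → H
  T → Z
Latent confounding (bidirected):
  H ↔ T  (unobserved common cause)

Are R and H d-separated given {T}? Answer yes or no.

Bayes-Ball from R | {T} reaches {E,H,J,M,P,S}.
H ∈ reach(R|{T}) ⇒ R ⊥̸ H | {T}.

No — R and H are d-connected given {T}.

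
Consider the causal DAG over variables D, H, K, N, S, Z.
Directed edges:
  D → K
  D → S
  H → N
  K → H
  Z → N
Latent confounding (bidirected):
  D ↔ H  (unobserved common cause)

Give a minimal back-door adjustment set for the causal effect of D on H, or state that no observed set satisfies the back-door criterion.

D→H: no observed back-door set.

desc(D)\{D}={H,K,N,S}; candidates ⊆ {Z}.
D↔H: latent back-door arc(s) into D.
size 0: {}; under {} D still reaches {H,N} ∋ H.
size 1: {Z}; under {Z} D still reaches {H,N} ∋ H.
D↔H cannot be blocked by any observed set — no back-door set.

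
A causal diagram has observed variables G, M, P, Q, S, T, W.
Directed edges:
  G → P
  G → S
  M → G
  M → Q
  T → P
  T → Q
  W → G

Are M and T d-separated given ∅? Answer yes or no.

Bayes-Ball from M | ∅ reaches {G,P,Q,S}.
T ∉ reach(M|∅) ⇒ M ⊥ T | ∅.

Yes — M ⊥ T | ∅.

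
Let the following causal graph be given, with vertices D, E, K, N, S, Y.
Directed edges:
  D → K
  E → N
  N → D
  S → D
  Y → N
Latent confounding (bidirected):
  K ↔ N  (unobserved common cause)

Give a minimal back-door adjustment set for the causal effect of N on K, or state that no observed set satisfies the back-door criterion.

N→K: no observed back-door set.

desc(N)\{N}={D,K}; candidates ⊆ {E,S,Y}.
N↔K: latent back-door arc(s) into N.
size 0: {}; under {} N still reaches {E,K,Y} ∋ K.
size 1: {E}, {S}, {Y}; under {E} N still reaches {K,Y} ∋ K.
size 2: {E,S}, {E,Y}, {S,Y}; under {E,S} N still reaches {K,Y} ∋ K.
N↔K cannot be blocked by any observed set — no back-door set.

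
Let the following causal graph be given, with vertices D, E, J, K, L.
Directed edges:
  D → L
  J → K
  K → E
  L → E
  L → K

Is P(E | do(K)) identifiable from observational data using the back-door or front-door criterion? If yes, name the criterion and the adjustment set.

P(E|do(K)): backdoor, adjust for {L}.

desc(K)\{K}={E}; candidates ⊆ {D,J,L}.
size 0: {}; under {} K still reaches {D,E,J,L} ∋ E.
{L}: K⊥E given {L} in G with K→· removed — back-door holds.
P(E|do(K)) = Σ_{L} P(E|K,L)·P(L).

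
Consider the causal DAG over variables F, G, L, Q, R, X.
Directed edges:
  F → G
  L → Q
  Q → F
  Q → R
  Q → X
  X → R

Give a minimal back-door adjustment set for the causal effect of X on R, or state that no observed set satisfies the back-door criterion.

X→R: minimal back-door set {Q}.

desc(X)\{X}={R}; candidates ⊆ {F,G,L,Q}.
size 0: {}; under {} X still reaches {F,G,L,Q,R} ∋ R.
{Q}: X⊥R given {Q} in G with X→· removed — back-door holds.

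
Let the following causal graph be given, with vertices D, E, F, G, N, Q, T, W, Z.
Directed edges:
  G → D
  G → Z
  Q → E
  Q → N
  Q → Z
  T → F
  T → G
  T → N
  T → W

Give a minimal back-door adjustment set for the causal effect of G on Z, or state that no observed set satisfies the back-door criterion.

desc(G)\{G}={D,Z}; candidates ⊆ {E,F,N,Q,T,W}.
∅: G⊥Z given ∅ in G with G→· removed — back-door holds.

G→Z: minimal back-door set ∅.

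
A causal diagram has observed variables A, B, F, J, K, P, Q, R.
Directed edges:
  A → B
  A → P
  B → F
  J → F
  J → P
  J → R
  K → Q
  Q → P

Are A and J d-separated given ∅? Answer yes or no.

Bayes-Ball from A | ∅ reaches {B,F,P}.
J ∉ reach(A|∅) ⇒ A ⊥ J | ∅.

Yes — A ⊥ J | ∅.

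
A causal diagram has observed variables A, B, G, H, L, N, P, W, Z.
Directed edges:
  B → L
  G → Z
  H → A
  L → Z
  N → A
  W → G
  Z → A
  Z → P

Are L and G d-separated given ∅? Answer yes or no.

Bayes-Ball from L | ∅ reaches {A,B,P,Z}.
G ∉ reach(L|∅) ⇒ L ⊥ G | ∅.

Yes — L ⊥ G | ∅.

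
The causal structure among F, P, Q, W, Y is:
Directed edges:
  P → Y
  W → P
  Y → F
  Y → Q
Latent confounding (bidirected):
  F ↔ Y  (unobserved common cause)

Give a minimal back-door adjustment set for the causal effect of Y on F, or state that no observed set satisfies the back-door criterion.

Y→F: no observed back-door set.

desc(Y)\{Y}={F,Q}; candidates ⊆ {P,W}.
Y↔F: latent back-door arc(s) into Y.
size 0: {}; under {} Y still reaches {F,P,W} ∋ F.
size 1: {P}, {W}; under {P} Y still reaches {F} ∋ F.
size 2: {P,W}; under {P,W} Y still reaches {F} ∋ F.
Y↔F cannot be blocked by any observed set — no back-door set.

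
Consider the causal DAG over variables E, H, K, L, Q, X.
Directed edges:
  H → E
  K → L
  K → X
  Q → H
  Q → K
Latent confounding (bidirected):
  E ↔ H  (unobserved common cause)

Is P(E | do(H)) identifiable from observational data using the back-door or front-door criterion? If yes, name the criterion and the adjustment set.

P(E|do(H)): not identifiable (no BD/FD set).

desc(H)\{H}={E}; candidates ⊆ {K,L,Q,X}.
H↔E: latent back-door arc(s) into H.
size 0: {}; under {} H still reaches {E,K,L,Q,X} ∋ E.
size 1: {K}, {L}, {Q} …(+1); under {K} H still reaches {E,Q} ∋ E.
size 2: {K,L}, {K,Q}, {K,X} …(+3); under {K,L} H still reaches {E,Q} ∋ E.
H↔E cannot be blocked by any observed set — no back-door set.
No mediator lies on a directed H→…→E path.
Neither criterion identifies P(E|do(H)) in this graph.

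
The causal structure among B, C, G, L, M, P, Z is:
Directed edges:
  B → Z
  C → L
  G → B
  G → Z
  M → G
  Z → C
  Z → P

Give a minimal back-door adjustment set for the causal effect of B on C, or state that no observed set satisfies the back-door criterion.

desc(B)\{B}={C,L,P,Z}; candidates ⊆ {G,M}.
size 0: {}; under {} B still reaches {C,G,L,M,P,Z} ∋ C.
{G}: B⊥C given {G} in G with B→· removed — back-door holds.

B→C: minimal back-door set {G}.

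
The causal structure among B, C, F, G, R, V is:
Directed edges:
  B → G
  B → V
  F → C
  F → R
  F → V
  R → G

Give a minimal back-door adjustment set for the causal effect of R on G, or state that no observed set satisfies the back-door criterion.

R→G: minimal back-door set ∅.

desc(R)\{R}={G}; candidates ⊆ {B,C,F,V}.
∅: R⊥G given ∅ in G with R→· removed — back-door holds.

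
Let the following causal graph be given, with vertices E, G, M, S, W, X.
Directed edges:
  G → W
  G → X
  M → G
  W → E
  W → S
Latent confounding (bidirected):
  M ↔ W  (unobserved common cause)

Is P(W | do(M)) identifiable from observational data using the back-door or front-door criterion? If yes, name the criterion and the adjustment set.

P(W|do(M)): frontdoor, adjust for {G}.

desc(M)\{M}={E,G,S,W,X}; candidates ⊆ {—}.
M↔W: latent back-door arc(s) into M.
size 0: {}; under {} M still reaches {E,S,W} ∋ W.
M↔W cannot be blocked by any observed set — no back-door set.
{G}: (i) intercepts every directed M→W path; (ii) no back-door M→{G}; (iii) {M} blocks every back-door {G}→W. Front-door holds.
P(W|do(M)) = Σ_{G} P(G|M) Σ_{M'} P(W|G,M')P(M').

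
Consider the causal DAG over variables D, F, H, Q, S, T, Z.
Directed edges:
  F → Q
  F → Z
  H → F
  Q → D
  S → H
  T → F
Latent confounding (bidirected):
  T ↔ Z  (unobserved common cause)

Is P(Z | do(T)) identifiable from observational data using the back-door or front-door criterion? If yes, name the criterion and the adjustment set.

desc(T)\{T}={D,F,Q,Z}; candidates ⊆ {H,S}.
T↔Z: latent back-door arc(s) into T.
size 0: {}; under {} T still reaches {Z} ∋ Z.
size 1: {H}, {S}; under {H} T still reaches {Z} ∋ Z.
size 2: {H,S}; under {H,S} T still reaches {Z} ∋ Z.
T↔Z cannot be blocked by any observed set — no back-door set.
{F}: (i) intercepts every directed T→Z path; (ii) no back-door T→{F}; (iii) {T} blocks every back-door {F}→Z. Front-door holds.
P(Z|do(T)) = Σ_{F} P(F|T) Σ_{T'} P(Z|F,T')P(T').

P(Z|do(T)): frontdoor, adjust for {F}.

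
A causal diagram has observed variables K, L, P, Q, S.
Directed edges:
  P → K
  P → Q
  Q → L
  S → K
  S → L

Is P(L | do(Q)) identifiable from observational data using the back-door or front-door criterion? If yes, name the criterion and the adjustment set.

P(L|do(Q)): backdoor, adjust for ∅.

desc(Q)\{Q}={L}; candidates ⊆ {K,P,S}.
∅: Q⊥L given ∅ in G with Q→· removed — back-door holds.
P(L|do(Q)) = P(L|Q) — no adjustment needed.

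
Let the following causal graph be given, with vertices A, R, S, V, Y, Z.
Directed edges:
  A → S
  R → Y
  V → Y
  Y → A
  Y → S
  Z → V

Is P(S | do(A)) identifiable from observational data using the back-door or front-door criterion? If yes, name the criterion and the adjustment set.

P(S|do(A)): backdoor, adjust for {Y}.

desc(A)\{A}={S}; candidates ⊆ {R,V,Y,Z}.
size 0: {}; under {} A still reaches {R,S,V,Y,Z} ∋ S.
{Y}: A⊥S given {Y} in G with A→· removed — back-door holds.
P(S|do(A)) = Σ_{Y} P(S|A,Y)·P(Y).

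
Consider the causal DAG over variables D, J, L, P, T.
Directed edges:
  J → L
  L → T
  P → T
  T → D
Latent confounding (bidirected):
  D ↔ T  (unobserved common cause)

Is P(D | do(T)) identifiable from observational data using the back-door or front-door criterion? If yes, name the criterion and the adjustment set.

desc(T)\{T}={D}; candidates ⊆ {J,L,P}.
T↔D: latent back-door arc(s) into T.
size 0: {}; under {} T still reaches {D,J,L,P} ∋ D.
size 1: {J}, {L}, {P}; under {J} T still reaches {D,L,P} ∋ D.
size 2: {J,L}, {J,P}, {L,P}; under {J,L} T still reaches {D,P} ∋ D.
T↔D cannot be blocked by any observed set — no back-door set.
No mediator lies on a directed T→…→D path.
Neither criterion identifies P(D|do(T)) in this graph.

P(D|do(T)): not identifiable (no BD/FD set).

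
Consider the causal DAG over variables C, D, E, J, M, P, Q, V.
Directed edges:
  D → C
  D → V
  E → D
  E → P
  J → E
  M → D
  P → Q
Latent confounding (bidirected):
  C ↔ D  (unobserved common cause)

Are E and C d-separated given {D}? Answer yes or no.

No — E and C are d-connected given {D}.

Bayes-Ball from E | {D} reaches {C,J,M,P,Q}.
C ∈ reach(E|{D}) ⇒ E ⊥̸ C | {D}.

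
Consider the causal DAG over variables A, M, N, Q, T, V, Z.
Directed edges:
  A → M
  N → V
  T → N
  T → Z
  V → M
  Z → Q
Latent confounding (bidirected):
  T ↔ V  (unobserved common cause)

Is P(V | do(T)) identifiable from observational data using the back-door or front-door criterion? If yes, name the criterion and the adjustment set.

desc(T)\{T}={M,N,Q,V,Z}; candidates ⊆ {A}.
T↔V: latent back-door arc(s) into T.
size 0: {}; under {} T still reaches {M,V} ∋ V.
size 1: {A}; under {A} T still reaches {M,V} ∋ V.
T↔V cannot be blocked by any observed set — no back-door set.
{N}: (i) intercepts every directed T→V path; (ii) no back-door T→{N}; (iii) {T} blocks every back-door {N}→V. Front-door holds.
P(V|do(T)) = Σ_{N} P(N|T) Σ_{T'} P(V|N,T')P(T').

P(V|do(T)): frontdoor, adjust for {N}.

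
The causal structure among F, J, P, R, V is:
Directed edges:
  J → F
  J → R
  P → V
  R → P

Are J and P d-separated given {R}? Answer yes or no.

Yes — J ⊥ P | {R}.

Bayes-Ball from J | {R} reaches {F}.
P ∉ reach(J|{R}) ⇒ J ⊥ P | {R}.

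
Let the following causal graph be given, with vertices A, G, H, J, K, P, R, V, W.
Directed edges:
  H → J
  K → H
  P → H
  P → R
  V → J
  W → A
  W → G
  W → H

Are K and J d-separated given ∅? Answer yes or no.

Bayes-Ball from K | ∅ reaches {H,J}.
J ∈ reach(K|∅) ⇒ K ⊥̸ J | ∅.

No — K and J are d-connected given ∅.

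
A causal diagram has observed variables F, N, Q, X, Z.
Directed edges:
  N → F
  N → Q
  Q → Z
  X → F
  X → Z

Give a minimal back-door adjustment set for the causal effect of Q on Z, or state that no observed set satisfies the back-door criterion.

desc(Q)\{Q}={Z}; candidates ⊆ {F,N,X}.
∅: Q⊥Z given ∅ in G with Q→· removed — back-door holds.

Q→Z: minimal back-door set ∅.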